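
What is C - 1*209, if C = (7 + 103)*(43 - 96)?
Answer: -6039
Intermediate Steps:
C = -5830 (C = 110*(-53) = -5830)
C - 1*209 = -5830 - 1*209 = -5830 - 209 = -6039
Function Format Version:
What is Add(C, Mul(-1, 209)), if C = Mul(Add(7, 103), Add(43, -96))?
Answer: -6039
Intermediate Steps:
C = -5830 (C = Mul(110, -53) = -5830)
Add(C, Mul(-1, 209)) = Add(-5830, Mul(-1, 209)) = Add(-5830, -209) = -6039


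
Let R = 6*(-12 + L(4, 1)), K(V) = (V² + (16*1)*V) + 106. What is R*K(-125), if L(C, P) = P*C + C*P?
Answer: -329544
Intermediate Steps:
L(C, P) = 2*C*P (L(C, P) = C*P + C*P = 2*C*P)
K(V) = 106 + V² + 16*V (K(V) = (V² + 16*V) + 106 = 106 + V² + 16*V)
R = -24 (R = 6*(-12 + 2*4*1) = 6*(-12 + 8) = 6*(-4) = -24)
R*K(-125) = -24*(106 + (-125)² + 16*(-125)) = -24*(106 + 15625 - 2000) = -24*13731 = -329544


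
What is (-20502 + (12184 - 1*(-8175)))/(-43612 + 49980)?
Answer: -143/6368 ≈ -0.022456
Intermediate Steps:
(-20502 + (12184 - 1*(-8175)))/(-43612 + 49980) = (-20502 + (12184 + 8175))/6368 = (-20502 + 20359)*(1/6368) = -143*1/6368 = -143/6368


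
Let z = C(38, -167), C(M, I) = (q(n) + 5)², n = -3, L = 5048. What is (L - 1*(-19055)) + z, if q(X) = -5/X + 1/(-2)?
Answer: 869077/36 ≈ 24141.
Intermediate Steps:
q(X) = -½ - 5/X (q(X) = -5/X + 1*(-½) = -5/X - ½ = -½ - 5/X)
C(M, I) = 1369/36 (C(M, I) = ((½)*(-10 - 1*(-3))/(-3) + 5)² = ((½)*(-⅓)*(-10 + 3) + 5)² = ((½)*(-⅓)*(-7) + 5)² = (7/6 + 5)² = (37/6)² = 1369/36)
z = 1369/36 ≈ 38.028
(L - 1*(-19055)) + z = (5048 - 1*(-19055)) + 1369/36 = (5048 + 19055) + 1369/36 = 24103 + 1369/36 = 869077/36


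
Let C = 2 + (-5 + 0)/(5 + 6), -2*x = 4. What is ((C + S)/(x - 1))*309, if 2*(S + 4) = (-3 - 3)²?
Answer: -17613/11 ≈ -1601.2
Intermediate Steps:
x = -2 (x = -½*4 = -2)
S = 14 (S = -4 + (-3 - 3)²/2 = -4 + (½)*(-6)² = -4 + (½)*36 = -4 + 18 = 14)
C = 17/11 (C = 2 - 5/11 = 17/11 ≈ 1.5455)
((C + S)/(x - 1))*309 = ((17/11 + 14)/(-2 - 1))*309 = ((171/11)/(-3))*309 = ((171/11)*(-⅓))*309 = -57/11*309 = -17613/11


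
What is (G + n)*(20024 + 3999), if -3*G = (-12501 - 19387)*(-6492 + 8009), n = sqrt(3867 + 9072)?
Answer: 1162090908208/3 + 24023*sqrt(12939) ≈ 3.8737e+11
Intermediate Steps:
n = sqrt(12939) ≈ 113.75
G = 48374096/3 (G = -(-12501 - 19387)*(-6492 + 8009)/3 = -(-31888)*1517/3 = -1/3*(-48374096) = 48374096/3 ≈ 1.6125e+7)
(G + n)*(20024 + 3999) = (48374096/3 + sqrt(12939))*(20024 + 3999) = (48374096/3 + sqrt(12939))*24023 = 1162090908208/3 + 24023*sqrt(12939)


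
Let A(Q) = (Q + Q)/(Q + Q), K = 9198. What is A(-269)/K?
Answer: 1/9198 ≈ 0.00010872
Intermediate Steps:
A(Q) = 1 (A(Q) = (2*Q)/((2*Q)) = (2*Q)*(1/(2*Q)) = 1)
A(-269)/K = 1/9198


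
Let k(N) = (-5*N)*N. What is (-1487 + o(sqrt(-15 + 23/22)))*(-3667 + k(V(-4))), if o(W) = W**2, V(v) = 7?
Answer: 64589076/11 ≈ 5.8717e+6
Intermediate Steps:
k(N) = -5*N**2
(-1487 + o(sqrt(-15 + 23/22)))*(-3667 + k(V(-4))) = (-1487 + (sqrt(-15 + 23/22))**2)*(-3667 - 5*7**2) = (-1487 + (sqrt(-15 + 23*(1/22)))**2)*(-3667 - 5*49) = (-1487 + (sqrt(-15 + 23/22))**2)*(-3667 - 245) = (-1487 + (sqrt(-307/22))**2)*(-3912) = (-1487 + (I*sqrt(6754)/22)**2)*(-3912) = (-1487 - 307/22)*(-3912) = -33021/22*(-3912) = 64589076/11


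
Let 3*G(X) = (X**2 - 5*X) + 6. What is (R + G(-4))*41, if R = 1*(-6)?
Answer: 328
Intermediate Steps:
G(X) = 2 - 5*X/3 + X**2/3 (G(X) = ((X**2 - 5*X) + 6)/3 = (6 + X**2 - 5*X)/3 = 2 - 5*X/3 + X**2/3)
R = -6
(R + G(-4))*41 = (-6 + (2 - 5/3*(-4) + (1/3)*(-4)**2))*41 = (-6 + (2 + 20/3 + (1/3)*16))*41 = (-6 + (2 + 20/3 + 16/3))*41 = (-6 + 14)*41 = 8*41 = 328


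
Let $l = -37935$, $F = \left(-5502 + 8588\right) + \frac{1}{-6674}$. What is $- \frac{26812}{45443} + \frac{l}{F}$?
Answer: $- \frac{4019131816042}{311980782203} \approx -12.883$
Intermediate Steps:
$F = \frac{20595963}{6674}$ ($F = 3086 - \frac{1}{6674} = \frac{20595963}{6674} \approx 3086.0$)
$- \frac{26812}{45443} + \frac{l}{F} = - \frac{26812}{45443} - \frac{37935}{\frac{20595963}{6674}} = \left(-26812\right) \frac{1}{45443} - \frac{84392730}{6865321} = - \frac{26812}{45443} - \frac{84392730}{6865321} = - \frac{4019131816042}{311980782203}$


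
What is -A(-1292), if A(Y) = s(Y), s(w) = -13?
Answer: 13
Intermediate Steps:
A(Y) = -13
-A(-1292) = -1*(-13) = 13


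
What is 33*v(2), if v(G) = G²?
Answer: 132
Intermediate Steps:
33*v(2) = 33*2² = 33*4 = 132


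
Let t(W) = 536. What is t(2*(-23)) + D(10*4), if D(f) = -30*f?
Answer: -664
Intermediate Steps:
t(2*(-23)) + D(10*4) = 536 - 300*4 = 536 - 30*40 = 536 - 1200 = -664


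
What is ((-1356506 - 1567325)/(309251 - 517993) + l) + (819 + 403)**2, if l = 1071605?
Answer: 535402983469/208742 ≈ 2.5649e+6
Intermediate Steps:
((-1356506 - 1567325)/(309251 - 517993) + l) + (819 + 403)**2 = ((-1356506 - 1567325)/(309251 - 517993) + 1071605) + (819 + 403)**2 = (-2923831/(-208742) + 1071605) + 1222**2 = (-2923831*(-1/208742) + 1071605) + 1493284 = (2923831/208742 + 1071605) + 1493284 = 223691894741/208742 + 1493284 = 535402983469/208742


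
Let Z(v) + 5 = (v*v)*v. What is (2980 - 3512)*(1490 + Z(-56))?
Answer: 92637692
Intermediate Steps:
Z(v) = -5 + v³ (Z(v) = -5 + (v*v)*v = -5 + v²*v = -5 + v³)
(2980 - 3512)*(1490 + Z(-56)) = (2980 - 3512)*(1490 + (-5 + (-56)³)) = -532*(1490 + (-5 - 175616)) = -532*(1490 - 175621) = -532*(-174131) = 92637692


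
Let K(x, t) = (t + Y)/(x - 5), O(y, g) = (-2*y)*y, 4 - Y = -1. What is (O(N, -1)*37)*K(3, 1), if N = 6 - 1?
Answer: 5550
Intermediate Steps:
N = 5
Y = 5 (Y = 4 - 1*(-1) = 4 + 1 = 5)
O(y, g) = -2*y²
K(x, t) = (5 + t)/(-5 + x) (K(x, t) = (t + 5)/(x - 5) = (5 + t)/(-5 + x))
(O(N, -1)*37)*K(3, 1) = (-2*5²*37)*((5 + 1)/(-5 + 3)) = (-2*25*37)*(6/(-2)) = (-50*37)*(-½*6) = -1850*(-3) = 5550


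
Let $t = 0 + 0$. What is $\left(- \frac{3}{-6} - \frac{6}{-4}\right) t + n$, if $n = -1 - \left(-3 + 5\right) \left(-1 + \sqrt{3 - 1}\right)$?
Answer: $1 - 2 \sqrt{2} \approx -1.8284$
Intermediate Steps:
$t = 0$
$n = 1 - 2 \sqrt{2}$ ($n = -1 - 2 \left(-1 + \sqrt{2}\right) = -1 - \left(-2 + 2 \sqrt{2}\right) = -1 + \left(2 - 2 \sqrt{2}\right) = 1 - 2 \sqrt{2} \approx -1.8284$)
$\left(- \frac{3}{-6} - \frac{6}{-4}\right) t + n = \left(- \frac{3}{-6} - \frac{6}{-4}\right) 0 + \left(1 - 2 \sqrt{2}\right) = \left(\left(-3\right) \left(- \frac{1}{6}\right) - - \frac{3}{2}\right) 0 + \left(1 - 2 \sqrt{2}\right) = \left(\frac{1}{2} + \frac{3}{2}\right) 0 + \left(1 - 2 \sqrt{2}\right) = 2 \cdot 0 + \left(1 - 2 \sqrt{2}\right) = 0 + \left(1 - 2 \sqrt{2}\right) = 1 - 2 \sqrt{2}$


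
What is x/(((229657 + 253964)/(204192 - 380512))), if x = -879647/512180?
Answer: 7754967952/12385050189 ≈ 0.62616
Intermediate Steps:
x = -879647/512180 (x = -879647*1/512180 = -879647/512180 ≈ -1.7175)
x/(((229657 + 253964)/(204192 - 380512))) = -879647*(204192 - 380512)/(229657 + 253964)/512180 = -879647/(512180*(483621/(-176320))) = -879647/(512180*(483621*(-1/176320))) = -879647/(512180*(-483621/176320)) = -879647/512180*(-176320/483621) = 7754967952/12385050189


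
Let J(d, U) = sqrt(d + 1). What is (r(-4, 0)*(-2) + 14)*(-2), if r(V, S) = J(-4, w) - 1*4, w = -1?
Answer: -44 + 4*I*sqrt(3) ≈ -44.0 + 6.9282*I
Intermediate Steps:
J(d, U) = sqrt(1 + d)
r(V, S) = -4 + I*sqrt(3) (r(V, S) = sqrt(1 - 4) - 1*4 = sqrt(-3) - 4 = I*sqrt(3) - 4 = -4 + I*sqrt(3))
(r(-4, 0)*(-2) + 14)*(-2) = ((-4 + I*sqrt(3))*(-2) + 14)*(-2) = ((8 - 2*I*sqrt(3)) + 14)*(-2) = (22 - 2*I*sqrt(3))*(-2) = -44 + 4*I*sqrt(3)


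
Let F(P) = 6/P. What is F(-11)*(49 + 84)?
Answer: -798/11 ≈ -72.545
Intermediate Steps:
F(-11)*(49 + 84) = (6/(-11))*(49 + 84) = (6*(-1/11))*133 = -6/11*133 = -798/11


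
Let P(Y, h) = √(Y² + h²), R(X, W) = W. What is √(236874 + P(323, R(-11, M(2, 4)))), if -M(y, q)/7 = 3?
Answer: √(236874 + √104770) ≈ 487.03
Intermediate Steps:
M(y, q) = -21 (M(y, q) = -7*3 = -21)
√(236874 + P(323, R(-11, M(2, 4)))) = √(236874 + √(323² + (-21)²)) = √(236874 + √(104329 + 441)) = √(236874 + √104770)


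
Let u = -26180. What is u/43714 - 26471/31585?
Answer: -90184027/62759395 ≈ -1.4370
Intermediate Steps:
u/43714 - 26471/31585 = -26180/43714 - 26471/31585 = -26180*1/43714 - 26471*1/31585 = -1190/1987 - 26471/31585 = -90184027/62759395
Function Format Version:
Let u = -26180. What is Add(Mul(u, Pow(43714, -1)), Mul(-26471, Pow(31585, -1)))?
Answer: Rational(-90184027, 62759395) ≈ -1.4370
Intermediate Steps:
Add(Mul(u, Pow(43714, -1)), Mul(-26471, Pow(31585, -1))) = Add(Mul(-26180, Pow(43714, -1)), Mul(-26471, Pow(31585, -1))) = Add(Mul(-26180, Rational(1, 43714)), Mul(-26471, Rational(1, 31585))) = Add(Rational(-1190, 1987), Rational(-26471, 31585)) = Rational(-90184027, 62759395)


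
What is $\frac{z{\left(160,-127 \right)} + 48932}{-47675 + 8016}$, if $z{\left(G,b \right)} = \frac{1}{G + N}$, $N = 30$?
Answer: $- \frac{9297081}{7535210} \approx -1.2338$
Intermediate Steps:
$z{\left(G,b \right)} = \frac{1}{30 + G}$ ($z{\left(G,b \right)} = \frac{1}{G + 30} = \frac{1}{30 + G}$)
$\frac{z{\left(160,-127 \right)} + 48932}{-47675 + 8016} = \frac{\frac{1}{30 + 160} + 48932}{-47675 + 8016} = \frac{\frac{1}{190} + 48932}{-39659} = \left(\frac{1}{190} + 48932\right) \left(- \frac{1}{39659}\right) = \frac{9297081}{190} \left(- \frac{1}{39659}\right) = - \frac{9297081}{7535210}$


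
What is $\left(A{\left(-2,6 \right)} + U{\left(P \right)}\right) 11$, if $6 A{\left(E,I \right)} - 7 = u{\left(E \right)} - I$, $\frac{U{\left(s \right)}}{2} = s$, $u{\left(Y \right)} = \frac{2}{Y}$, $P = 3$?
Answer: $66$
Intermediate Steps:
$U{\left(s \right)} = 2 s$
$A{\left(E,I \right)} = \frac{7}{6} - \frac{I}{6} + \frac{1}{3 E}$ ($A{\left(E,I \right)} = \frac{7}{6} + \frac{\frac{2}{E} - I}{6} = \frac{7}{6} + \frac{- I + \frac{2}{E}}{6} = \frac{7}{6} - \left(- \frac{1}{3 E} + \frac{I}{6}\right) = \frac{7}{6} - \frac{I}{6} + \frac{1}{3 E}$)
$\left(A{\left(-2,6 \right)} + U{\left(P \right)}\right) 11 = \left(\frac{2 - 2 \left(7 - 6\right)}{6 \left(-2\right)} + 2 \cdot 3\right) 11 = \left(\frac{1}{6} \left(- \frac{1}{2}\right) \left(2 - 2 \left(7 - 6\right)\right) + 6\right) 11 = \left(\frac{1}{6} \left(- \frac{1}{2}\right) \left(2 - 2\right) + 6\right) 11 = \left(\frac{1}{6} \left(- \frac{1}{2}\right) 0 + 6\right) 11 = \left(0 + 6\right) 11 = 6 \cdot 11 = 66$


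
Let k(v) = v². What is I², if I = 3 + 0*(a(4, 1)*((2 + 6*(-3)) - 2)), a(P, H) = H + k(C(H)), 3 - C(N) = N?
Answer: 9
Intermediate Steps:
C(N) = 3 - N
a(P, H) = H + (3 - H)²
I = 3 (I = 3 + 0*((1 + (-3 + 1)²)*((2 + 6*(-3)) - 2)) = 3 + 0*((1 + (-2)²)*((2 - 18) - 2)) = 3 + 0*((1 + 4)*(-16 - 2)) = 3 + 0*(5*(-18)) = 3 + 0*(-90) = 3 + 0 = 3)
I² = 3² = 9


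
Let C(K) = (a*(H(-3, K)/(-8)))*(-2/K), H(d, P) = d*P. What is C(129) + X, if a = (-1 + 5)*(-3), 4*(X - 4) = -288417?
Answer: -288365/4 ≈ -72091.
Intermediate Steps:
H(d, P) = P*d
X = -288401/4 (X = 4 + (1/4)*(-288417) = 4 - 288417/4 = -288401/4 ≈ -72100.)
a = -12 (a = 4*(-3) = -12)
C(K) = 9 (C(K) = (-12*K*(-3)/(-8))*(-2/K) = (-12*(-3*K)*(-1)/8)*(-2/K) = (-9*K/2)*(-2/K) = 9)
C(129) + X = 9 - 288401/4 = -288365/4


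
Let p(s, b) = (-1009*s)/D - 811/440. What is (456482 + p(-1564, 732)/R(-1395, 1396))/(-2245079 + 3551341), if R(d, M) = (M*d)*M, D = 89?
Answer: 16199071775044905713/46355019245700844800 ≈ 0.34946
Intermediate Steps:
p(s, b) = -811/440 - 1009*s/89 (p(s, b) = -1009*s/89 - 811/440 = -811/440 - 1009*s/89)
R(d, M) = d*M**2
(456482 + p(-1564, 732)/R(-1395, 1396))/(-2245079 + 3551341) = (456482 + (-811/440 - 1009/89*(-1564))/((-1395*1396**2)))/(-2245079 + 3551341) = (456482 + (-811/440 + 1578076/89)/((-1395*1948816)))/1306262 = (456482 + (694281261/39160)/(-2718598320))*(1/1306262) = (456482 + (694281261/39160)*(-1/2718598320))*(1/1306262) = (456482 - 231427087/35486770070400)*(1/1306262) = (16199071775044905713/35486770070400)*(1/1306262) = 16199071775044905713/46355019245700844800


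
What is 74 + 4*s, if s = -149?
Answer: -522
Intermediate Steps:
74 + 4*s = 74 + 4*(-149) = 74 - 596 = -522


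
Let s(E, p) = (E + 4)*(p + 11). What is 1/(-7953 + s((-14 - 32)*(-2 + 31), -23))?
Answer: 1/8007 ≈ 0.00012489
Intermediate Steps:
s(E, p) = (4 + E)*(11 + p)
1/(-7953 + s((-14 - 32)*(-2 + 31), -23)) = 1/(-7953 + (44 + 4*(-23) + 11*((-14 - 32)*(-2 + 31)) + ((-14 - 32)*(-2 + 31))*(-23))) = 1/(-7953 + (44 - 92 + 11*(-46*29) - 46*29*(-23))) = 1/(-7953 + (44 - 92 + 11*(-1334) - 1334*(-23))) = 1/(-7953 + (44 - 92 - 14674 + 30682)) = 1/(-7953 + 15960) = 1/8007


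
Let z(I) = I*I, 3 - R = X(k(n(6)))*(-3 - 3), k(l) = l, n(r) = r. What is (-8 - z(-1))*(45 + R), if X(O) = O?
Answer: -756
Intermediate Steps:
R = 39 (R = 3 - 6*(-3 - 3) = 3 - 6*(-6) = 3 - 1*(-36) = 3 + 36 = 39)
z(I) = I²
(-8 - z(-1))*(45 + R) = (-8 - 1*(-1)²)*(45 + 39) = (-8 - 1*1)*84 = (-8 - 1)*84 = -9*84 = -756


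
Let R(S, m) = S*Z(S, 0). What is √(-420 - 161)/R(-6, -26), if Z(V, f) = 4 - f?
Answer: -I*√581/24 ≈ -1.0043*I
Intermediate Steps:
R(S, m) = 4*S (R(S, m) = S*(4 - 1*0) = S*(4 + 0) = S*4 = 4*S)
√(-420 - 161)/R(-6, -26) = √(-420 - 161)/((4*(-6))) = √(-581)/(-24) = (I*√581)*(-1/24) = -I*√581/24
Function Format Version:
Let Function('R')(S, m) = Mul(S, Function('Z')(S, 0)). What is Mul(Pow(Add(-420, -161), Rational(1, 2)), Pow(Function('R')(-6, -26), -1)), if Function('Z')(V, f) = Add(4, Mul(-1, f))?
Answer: Mul(Rational(-1, 24), I, Pow(581, Rational(1, 2))) ≈ Mul(-1.0043, I)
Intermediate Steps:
Function('R')(S, m) = Mul(4, S) (Function('R')(S, m) = Mul(S, Add(4, Mul(-1, 0))) = Mul(S, Add(4, 0)) = Mul(S, 4) = Mul(4, S))
Mul(Pow(Add(-420, -161), Rational(1, 2)), Pow(Function('R')(-6, -26), -1)) = Mul(Pow(Add(-420, -161), Rational(1, 2)), Pow(Mul(4, -6), -1)) = Mul(Pow(-581, Rational(1, 2)), Pow(-24, -1)) = Mul(Mul(I, Pow(581, Rational(1, 2))), Rational(-1, 24)) = Mul(Rational(-1, 24), I, Pow(581, Rational(1, 2)))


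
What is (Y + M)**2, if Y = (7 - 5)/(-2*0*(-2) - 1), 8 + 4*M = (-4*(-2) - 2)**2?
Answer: 25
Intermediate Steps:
M = 7 (M = -2 + (-4*(-2) - 2)**2/4 = -2 + (8 - 2)**2/4 = -2 + (1/4)*6**2 = -2 + (1/4)*36 = -2 + 9 = 7)
Y = -2 (Y = 2/(0*(-2) - 1) = 2/(0 - 1) = 2/(-1) = 2*(-1) = -2)
(Y + M)**2 = (-2 + 7)**2 = 5**2 = 25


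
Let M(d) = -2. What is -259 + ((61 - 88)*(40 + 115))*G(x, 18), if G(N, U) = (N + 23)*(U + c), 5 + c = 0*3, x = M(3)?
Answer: -1142764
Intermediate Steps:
x = -2
c = -5 (c = -5 + 0*3 = -5 + 0 = -5)
G(N, U) = (-5 + U)*(23 + N) (G(N, U) = (N + 23)*(U - 5) = (23 + N)*(-5 + U) = (-5 + U)*(23 + N))
-259 + ((61 - 88)*(40 + 115))*G(x, 18) = -259 + ((61 - 88)*(40 + 115))*(-115 - 5*(-2) + 23*18 - 2*18) = -259 + (-27*155)*(-115 + 10 + 414 - 36) = -259 - 4185*273 = -259 - 1142505 = -1142764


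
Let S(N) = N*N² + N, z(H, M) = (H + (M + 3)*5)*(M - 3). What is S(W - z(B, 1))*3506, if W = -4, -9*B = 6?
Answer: 3947054800/27 ≈ 1.4619e+8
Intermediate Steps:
B = -⅔ (B = -⅑*6 = -⅔ ≈ -0.66667)
z(H, M) = (-3 + M)*(15 + H + 5*M) (z(H, M) = (H + (3 + M)*5)*(-3 + M) = (H + (15 + 5*M))*(-3 + M) = (15 + H + 5*M)*(-3 + M) = (-3 + M)*(15 + H + 5*M))
S(N) = N + N³ (S(N) = N³ + N = N + N³)
S(W - z(B, 1))*3506 = ((-4 - (-45 - 3*(-⅔) + 5*1² - ⅔*1)) + (-4 - (-45 - 3*(-⅔) + 5*1² - ⅔*1))³)*3506 = ((-4 - (-45 + 2 + 5*1 - ⅔)) + (-4 - (-45 + 2 + 5*1 - ⅔))³)*3506 = ((-4 - (-45 + 2 + 5 - ⅔)) + (-4 - (-45 + 2 + 5 - ⅔))³)*3506 = ((-4 - 1*(-116/3)) + (-4 - 1*(-116/3))³)*3506 = ((-4 + 116/3) + (-4 + 116/3)³)*3506 = (104/3 + (104/3)³)*3506 = (104/3 + 1124864/27)*3506 = (1125800/27)*3506 = 3947054800/27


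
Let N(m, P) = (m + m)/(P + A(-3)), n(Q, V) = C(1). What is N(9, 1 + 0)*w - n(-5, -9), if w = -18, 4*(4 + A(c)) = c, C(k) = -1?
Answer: 437/5 ≈ 87.400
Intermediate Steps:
A(c) = -4 + c/4
n(Q, V) = -1
N(m, P) = 2*m/(-19/4 + P) (N(m, P) = (m + m)/(P + (-4 + (¼)*(-3))) = (2*m)/(P + (-4 - ¾)) = (2*m)/(P - 19/4) = (2*m)/(-19/4 + P) = 2*m/(-19/4 + P))
N(9, 1 + 0)*w - n(-5, -9) = (8*9/(-19 + 4*(1 + 0)))*(-18) - 1*(-1) = (8*9/(-19 + 4*1))*(-18) + 1 = (8*9/(-19 + 4))*(-18) + 1 = (8*9/(-15))*(-18) + 1 = (8*9*(-1/15))*(-18) + 1 = -24/5*(-18) + 1 = 432/5 + 1 = 437/5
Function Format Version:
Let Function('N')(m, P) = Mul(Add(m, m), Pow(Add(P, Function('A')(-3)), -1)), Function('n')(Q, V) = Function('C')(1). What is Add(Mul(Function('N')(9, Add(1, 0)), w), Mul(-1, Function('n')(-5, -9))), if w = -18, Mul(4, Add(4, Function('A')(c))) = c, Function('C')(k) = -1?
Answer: Rational(437, 5) ≈ 87.400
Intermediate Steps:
Function('A')(c) = Add(-4, Mul(Rational(1, 4), c))
Function('n')(Q, V) = -1
Function('N')(m, P) = Mul(2, m, Pow(Add(Rational(-19, 4), P), -1)) (Function('N')(m, P) = Mul(Add(m, m), Pow(Add(P, Add(-4, Mul(Rational(1, 4), -3))), -1)) = Mul(Mul(2, m), Pow(Add(P, Add(-4, Rational(-3, 4))), -1)) = Mul(Mul(2, m), Pow(Add(P, Rational(-19, 4)), -1)) = Mul(Mul(2, m), Pow(Add(Rational(-19, 4), P), -1)) = Mul(2, m, Pow(Add(Rational(-19, 4), P), -1)))
Add(Mul(Function('N')(9, Add(1, 0)), w), Mul(-1, Function('n')(-5, -9))) = Add(Mul(Mul(8, 9, Pow(Add(-19, Mul(4, Add(1, 0))), -1)), -18), Mul(-1, -1)) = Add(Mul(Mul(8, 9, Pow(Add(-19, Mul(4, 1)), -1)), -18), 1) = Add(Mul(Mul(8, 9, Pow(Add(-19, 4), -1)), -18), 1) = Add(Mul(Mul(8, 9, Pow(-15, -1)), -18), 1) = Add(Mul(Mul(8, 9, Rational(-1, 15)), -18), 1) = Add(Mul(Rational(-24, 5), -18), 1) = Add(Rational(432, 5), 1) = Rational(437, 5)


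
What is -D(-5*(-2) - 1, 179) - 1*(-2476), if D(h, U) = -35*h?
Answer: 2791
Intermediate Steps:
-D(-5*(-2) - 1, 179) - 1*(-2476) = -(-35)*(-5*(-2) - 1) - 1*(-2476) = -(-35)*(10 - 1) + 2476 = -(-35)*9 + 2476 = -1*(-315) + 2476 = 315 + 2476 = 2791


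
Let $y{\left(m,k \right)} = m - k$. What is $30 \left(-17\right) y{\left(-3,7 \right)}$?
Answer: $5100$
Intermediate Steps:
$30 \left(-17\right) y{\left(-3,7 \right)} = 30 \left(-17\right) \left(-3 - 7\right) = - 510 \left(-3 - 7\right) = \left(-510\right) \left(-10\right) = 5100$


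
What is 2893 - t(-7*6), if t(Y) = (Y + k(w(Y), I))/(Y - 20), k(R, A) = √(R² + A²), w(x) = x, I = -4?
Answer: 89662/31 + √445/31 ≈ 2893.0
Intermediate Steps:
k(R, A) = √(A² + R²)
t(Y) = (Y + √(16 + Y²))/(-20 + Y) (t(Y) = (Y + √((-4)² + Y²))/(Y - 20) = (Y + √(16 + Y²))/(-20 + Y))
2893 - t(-7*6) = 2893 - (-7*6 + √(16 + (-7*6)²))/(-20 - 7*6) = 2893 - (-42 + √(16 + (-42)²))/(-20 - 42) = 2893 - (-42 + √(16 + 1764))/(-62) = 2893 - (-1)*(-42 + √1780)/62 = 2893 - (-1)*(-42 + 2*√445)/62 = 2893 - (21/31 - √445/31) = 2893 + (-21/31 + √445/31) = 89662/31 + √445/31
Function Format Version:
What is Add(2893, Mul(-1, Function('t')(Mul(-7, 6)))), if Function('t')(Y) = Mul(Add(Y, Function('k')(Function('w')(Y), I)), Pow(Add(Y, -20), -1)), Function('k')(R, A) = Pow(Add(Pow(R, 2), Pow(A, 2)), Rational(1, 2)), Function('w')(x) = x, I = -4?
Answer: Add(Rational(89662, 31), Mul(Rational(1, 31), Pow(445, Rational(1, 2)))) ≈ 2893.0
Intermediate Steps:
Function('k')(R, A) = Pow(Add(Pow(A, 2), Pow(R, 2)), Rational(1, 2))
Function('t')(Y) = Mul(Pow(Add(-20, Y), -1), Add(Y, Pow(Add(16, Pow(Y, 2)), Rational(1, 2)))) (Function('t')(Y) = Mul(Add(Y, Pow(Add(Pow(-4, 2), Pow(Y, 2)), Rational(1, 2))), Pow(Add(Y, -20), -1)) = Mul(Add(Y, Pow(Add(16, Pow(Y, 2)), Rational(1, 2))), Pow(Add(-20, Y), -1)) = Mul(Pow(Add(-20, Y), -1), Add(Y, Pow(Add(16, Pow(Y, 2)), Rational(1, 2)))))
Add(2893, Mul(-1, Function('t')(Mul(-7, 6)))) = Add(2893, Mul(-1, Mul(Pow(Add(-20, Mul(-7, 6)), -1), Add(Mul(-7, 6), Pow(Add(16, Pow(Mul(-7, 6), 2)), Rational(1, 2)))))) = Add(2893, Mul(-1, Mul(Pow(Add(-20, -42), -1), Add(-42, Pow(Add(16, Pow(-42, 2)), Rational(1, 2)))))) = Add(2893, Mul(-1, Mul(Pow(-62, -1), Add(-42, Pow(Add(16, 1764), Rational(1, 2)))))) = Add(2893, Mul(-1, Mul(Rational(-1, 62), Add(-42, Pow(1780, Rational(1, 2)))))) = Add(2893, Mul(-1, Mul(Rational(-1, 62), Add(-42, Mul(2, Pow(445, Rational(1, 2))))))) = Add(2893, Mul(-1, Add(Rational(21, 31), Mul(Rational(-1, 31), Pow(445, Rational(1, 2)))))) = Add(2893, Add(Rational(-21, 31), Mul(Rational(1, 31), Pow(445, Rational(1, 2))))) = Add(Rational(89662, 31), Mul(Rational(1, 31), Pow(445, Rational(1, 2))))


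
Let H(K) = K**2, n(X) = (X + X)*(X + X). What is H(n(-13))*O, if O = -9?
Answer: -4112784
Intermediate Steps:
n(X) = 4*X**2 (n(X) = (2*X)*(2*X) = 4*X**2)
H(n(-13))*O = (4*(-13)**2)**2*(-9) = (4*169)**2*(-9) = 676**2*(-9) = 456976*(-9) = -4112784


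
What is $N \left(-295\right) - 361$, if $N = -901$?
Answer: $265434$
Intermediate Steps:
$N \left(-295\right) - 361 = \left(-901\right) \left(-295\right) - 361 = 265795 - 361 = 265434$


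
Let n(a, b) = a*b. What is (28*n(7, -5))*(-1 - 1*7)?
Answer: 7840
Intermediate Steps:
(28*n(7, -5))*(-1 - 1*7) = (28*(7*(-5)))*(-1 - 1*7) = (28*(-35))*(-1 - 7) = -980*(-8) = 7840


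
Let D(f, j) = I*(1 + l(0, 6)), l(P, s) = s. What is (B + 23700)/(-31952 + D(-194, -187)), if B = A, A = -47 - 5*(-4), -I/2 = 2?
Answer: -607/820 ≈ -0.74024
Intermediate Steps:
I = -4 (I = -2*2 = -4)
A = -27 (A = -47 + 20 = -27)
D(f, j) = -28 (D(f, j) = -4*(1 + 6) = -4*7 = -28)
B = -27
(B + 23700)/(-31952 + D(-194, -187)) = (-27 + 23700)/(-31952 - 28) = 23673/(-31980) = 23673*(-1/31980) = -607/820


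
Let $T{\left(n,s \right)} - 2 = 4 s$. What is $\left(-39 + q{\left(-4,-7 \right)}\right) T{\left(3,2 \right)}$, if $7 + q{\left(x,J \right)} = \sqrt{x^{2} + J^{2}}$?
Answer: $-460 + 10 \sqrt{65} \approx -379.38$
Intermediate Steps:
$T{\left(n,s \right)} = 2 + 4 s$
$q{\left(x,J \right)} = -7 + \sqrt{J^{2} + x^{2}}$ ($q{\left(x,J \right)} = -7 + \sqrt{x^{2} + J^{2}} = -7 + \sqrt{J^{2} + x^{2}}$)
$\left(-39 + q{\left(-4,-7 \right)}\right) T{\left(3,2 \right)} = \left(-39 - \left(7 - \sqrt{\left(-7\right)^{2} + \left(-4\right)^{2}}\right)\right) \left(2 + 4 \cdot 2\right) = \left(-39 - \left(7 - \sqrt{49 + 16}\right)\right) \left(2 + 8\right) = \left(-39 - \left(7 - \sqrt{65}\right)\right) 10 = \left(-46 + \sqrt{65}\right) 10 = -460 + 10 \sqrt{65}$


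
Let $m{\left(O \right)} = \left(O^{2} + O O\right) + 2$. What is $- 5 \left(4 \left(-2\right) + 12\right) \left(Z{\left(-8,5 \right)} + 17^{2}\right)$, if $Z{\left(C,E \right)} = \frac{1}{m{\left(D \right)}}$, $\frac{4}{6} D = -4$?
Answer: $- \frac{213870}{37} \approx -5780.3$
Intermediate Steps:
$D = -6$ ($D = \frac{3}{2} \left(-4\right) = -6$)
$m{\left(O \right)} = 2 + 2 O^{2}$ ($m{\left(O \right)} = \left(O^{2} + O^{2}\right) + 2 = 2 O^{2} + 2 = 2 + 2 O^{2}$)
$Z{\left(C,E \right)} = \frac{1}{74}$ ($Z{\left(C,E \right)} = \frac{1}{2 + 2 \left(-6\right)^{2}} = \frac{1}{2 + 2 \cdot 36} = \frac{1}{2 + 72} = \frac{1}{74}$)
$- 5 \left(4 \left(-2\right) + 12\right) \left(Z{\left(-8,5 \right)} + 17^{2}\right) = - 5 \left(4 \left(-2\right) + 12\right) \left(\frac{1}{74} + 17^{2}\right) = - 5 \left(-8 + 12\right) \left(\frac{1}{74} + 289\right) = \left(-5\right) 4 \cdot \frac{21387}{74} = \left(-20\right) \frac{21387}{74} = - \frac{213870}{37}$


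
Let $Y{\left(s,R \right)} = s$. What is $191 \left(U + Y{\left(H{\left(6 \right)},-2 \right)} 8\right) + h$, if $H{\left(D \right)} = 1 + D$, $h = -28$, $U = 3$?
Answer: $11241$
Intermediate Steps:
$191 \left(U + Y{\left(H{\left(6 \right)},-2 \right)} 8\right) + h = 191 \left(3 + \left(1 + 6\right) 8\right) - 28 = 191 \left(3 + 7 \cdot 8\right) - 28 = 191 \left(3 + 56\right) - 28 = 191 \cdot 59 - 28 = 11269 - 28 = 11241$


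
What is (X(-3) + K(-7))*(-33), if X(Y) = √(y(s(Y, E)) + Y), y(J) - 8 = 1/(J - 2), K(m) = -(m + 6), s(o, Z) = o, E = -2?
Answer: -33 - 66*√30/5 ≈ -105.30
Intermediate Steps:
K(m) = -6 - m (K(m) = -(6 + m) = -6 - m)
y(J) = 8 + 1/(-2 + J) (y(J) = 8 + 1/(J - 2) = 8 + 1/(-2 + J))
X(Y) = √(Y + (-15 + 8*Y)/(-2 + Y)) (X(Y) = √((-15 + 8*Y)/(-2 + Y) + Y) = √(Y + (-15 + 8*Y)/(-2 + Y)))
(X(-3) + K(-7))*(-33) = (√((-15 + (-3)² + 6*(-3))/(-2 - 3)) + (-6 - 1*(-7)))*(-33) = (√((-15 + 9 - 18)/(-5)) + (-6 + 7))*(-33) = (√(-⅕*(-24)) + 1)*(-33) = (√(24/5) + 1)*(-33) = (2*√30/5 + 1)*(-33) = (1 + 2*√30/5)*(-33) = -33 - 66*√30/5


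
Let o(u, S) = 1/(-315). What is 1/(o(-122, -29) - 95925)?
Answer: -315/30216376 ≈ -1.0425e-5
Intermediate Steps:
o(u, S) = -1/315
1/(o(-122, -29) - 95925) = 1/(-1/315 - 95925) = 1/(-30216376/315) = -315/30216376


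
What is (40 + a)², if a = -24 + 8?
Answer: 576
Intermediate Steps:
a = -16
(40 + a)² = (40 - 16)² = 24² = 576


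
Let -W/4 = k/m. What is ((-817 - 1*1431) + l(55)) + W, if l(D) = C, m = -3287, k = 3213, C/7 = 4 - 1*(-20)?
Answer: -6824108/3287 ≈ -2076.1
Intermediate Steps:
C = 168 (C = 7*(4 - 1*(-20)) = 7*(4 + 20) = 7*24 = 168)
l(D) = 168
W = 12852/3287 (W = -12852/(-3287) = -12852*(-1)/3287 = -4*(-3213/3287) = 12852/3287 ≈ 3.9099)
((-817 - 1*1431) + l(55)) + W = ((-817 - 1*1431) + 168) + 12852/3287 = ((-817 - 1431) + 168) + 12852/3287 = (-2248 + 168) + 12852/3287 = -2080 + 12852/3287 = -6824108/3287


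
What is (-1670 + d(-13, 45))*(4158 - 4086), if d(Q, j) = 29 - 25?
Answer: -119952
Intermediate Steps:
d(Q, j) = 4
(-1670 + d(-13, 45))*(4158 - 4086) = (-1670 + 4)*(4158 - 4086) = -1666*72 = -119952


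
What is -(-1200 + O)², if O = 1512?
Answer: -97344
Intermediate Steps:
-(-1200 + O)² = -(-1200 + 1512)² = -1*312² = -1*97344 = -97344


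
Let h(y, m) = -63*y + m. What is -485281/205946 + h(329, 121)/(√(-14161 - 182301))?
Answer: -485281/205946 + 10303*I*√196462/98231 ≈ -2.3563 + 46.489*I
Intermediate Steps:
h(y, m) = m - 63*y
-485281/205946 + h(329, 121)/(√(-14161 - 182301)) = -485281/205946 + (121 - 63*329)/(√(-14161 - 182301)) = -485281*1/205946 + (121 - 20727)/(√(-196462)) = -485281/205946 - 20606*(-I*√196462/196462) = -485281/205946 - (-10303)*I*√196462/98231 = -485281/205946 + 10303*I*√196462/98231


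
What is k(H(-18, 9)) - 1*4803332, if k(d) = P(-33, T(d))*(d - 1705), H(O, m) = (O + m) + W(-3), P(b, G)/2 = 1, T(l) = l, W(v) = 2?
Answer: -4806756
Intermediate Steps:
P(b, G) = 2 (P(b, G) = 2*1 = 2)
H(O, m) = 2 + O + m (H(O, m) = (O + m) + 2 = 2 + O + m)
k(d) = -3410 + 2*d (k(d) = 2*(d - 1705) = 2*(-1705 + d) = -3410 + 2*d)
k(H(-18, 9)) - 1*4803332 = (-3410 + 2*(2 - 18 + 9)) - 1*4803332 = (-3410 + 2*(-7)) - 4803332 = (-3410 - 14) - 4803332 = -3424 - 4803332 = -4806756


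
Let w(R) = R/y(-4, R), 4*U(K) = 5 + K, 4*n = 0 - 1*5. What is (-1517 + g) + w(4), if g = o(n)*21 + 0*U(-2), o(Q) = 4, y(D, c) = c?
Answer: -1432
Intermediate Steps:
n = -5/4 (n = (0 - 1*5)/4 = (0 - 5)/4 = (¼)*(-5) = -5/4 ≈ -1.2500)
U(K) = 5/4 + K/4 (U(K) = (5 + K)/4 = 5/4 + K/4)
w(R) = 1 (w(R) = R/R = 1)
g = 84 (g = 4*21 + 0*(5/4 + (¼)*(-2)) = 84 + 0*(5/4 - ½) = 84 + 0*(¾) = 84 + 0 = 84)
(-1517 + g) + w(4) = (-1517 + 84) + 1 = -1433 + 1 = -1432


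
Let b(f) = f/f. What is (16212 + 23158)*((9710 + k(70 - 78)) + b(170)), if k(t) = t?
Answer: 382007110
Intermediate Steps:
b(f) = 1
(16212 + 23158)*((9710 + k(70 - 78)) + b(170)) = (16212 + 23158)*((9710 + (70 - 78)) + 1) = 39370*((9710 - 8) + 1) = 39370*(9702 + 1) = 39370*9703 = 382007110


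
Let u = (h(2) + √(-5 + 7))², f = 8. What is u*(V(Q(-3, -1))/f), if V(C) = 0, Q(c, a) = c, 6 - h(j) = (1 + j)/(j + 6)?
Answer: 0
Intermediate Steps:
h(j) = 6 - (1 + j)/(6 + j) (h(j) = 6 - (1 + j)/(j + 6) = 6 - (1 + j)/(6 + j))
u = (45/8 + √2)² (u = (5*(7 + 2)/(6 + 2) + √(-5 + 7))² = (5*9/8 + √2)² = (5*(⅛)*9 + √2)² = (45/8 + √2)² ≈ 49.551)
u*(V(Q(-3, -1))/f) = (2153/64 + 45*√2/4)*(0/8) = (2153/64 + 45*√2/4)*(0*(⅛)) = (2153/64 + 45*√2/4)*0 = 0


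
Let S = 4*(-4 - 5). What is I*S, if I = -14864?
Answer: 535104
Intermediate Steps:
S = -36 (S = 4*(-9) = -36)
I*S = -14864*(-36) = 535104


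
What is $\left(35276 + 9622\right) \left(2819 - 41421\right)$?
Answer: $-1733152596$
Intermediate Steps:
$\left(35276 + 9622\right) \left(2819 - 41421\right) = 44898 \left(-38602\right) = -1733152596$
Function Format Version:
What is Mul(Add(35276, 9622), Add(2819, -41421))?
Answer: -1733152596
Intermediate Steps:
Mul(Add(35276, 9622), Add(2819, -41421)) = Mul(44898, -38602) = -1733152596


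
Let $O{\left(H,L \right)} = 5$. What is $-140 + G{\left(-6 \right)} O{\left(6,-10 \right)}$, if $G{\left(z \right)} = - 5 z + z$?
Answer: $-20$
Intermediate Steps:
$G{\left(z \right)} = - 4 z$
$-140 + G{\left(-6 \right)} O{\left(6,-10 \right)} = -140 + \left(-4\right) \left(-6\right) 5 = -140 + 24 \cdot 5 = -140 + 120 = -20$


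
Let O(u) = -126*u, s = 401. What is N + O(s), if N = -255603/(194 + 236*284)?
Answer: -1132170757/22406 ≈ -50530.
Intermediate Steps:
N = -85201/22406 (N = -255603/(194 + 67024) = -255603/67218 = -255603*1/67218 = -85201/22406 ≈ -3.8026)
O(u) = -126*u
N + O(s) = -85201/22406 - 126*401 = -85201/22406 - 50526 = -1132170757/22406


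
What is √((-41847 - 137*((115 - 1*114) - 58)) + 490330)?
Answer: 2*√114073 ≈ 675.49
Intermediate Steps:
√((-41847 - 137*((115 - 1*114) - 58)) + 490330) = √((-41847 - 137*((115 - 114) - 58)) + 490330) = √((-41847 - 137*(1 - 58)) + 490330) = √((-41847 - 137*(-57)) + 490330) = √((-41847 + 7809) + 490330) = √(-34038 + 490330) = √456292 = 2*√114073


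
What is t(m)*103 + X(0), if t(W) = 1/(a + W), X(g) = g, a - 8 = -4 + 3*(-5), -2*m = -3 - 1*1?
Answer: -103/9 ≈ -11.444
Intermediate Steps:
m = 2 (m = -(-3 - 1*1)/2 = -(-3 - 1)/2 = -1/2*(-4) = 2)
a = -11 (a = 8 + (-4 + 3*(-5)) = 8 + (-4 - 15) = 8 - 19 = -11)
t(W) = 1/(-11 + W)
t(m)*103 + X(0) = 103/(-11 + 2) + 0 = 103/(-9) + 0 = -1/9*103 + 0 = -103/9 + 0 = -103/9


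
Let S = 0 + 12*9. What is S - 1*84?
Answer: 24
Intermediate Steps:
S = 108 (S = 0 + 108 = 108)
S - 1*84 = 108 - 1*84 = 108 - 84 = 24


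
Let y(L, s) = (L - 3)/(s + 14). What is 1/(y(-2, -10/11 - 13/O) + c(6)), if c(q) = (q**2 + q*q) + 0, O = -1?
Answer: 287/20609 ≈ 0.013926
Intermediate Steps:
c(q) = 2*q**2 (c(q) = (q**2 + q**2) + 0 = 2*q**2 + 0 = 2*q**2)
y(L, s) = (-3 + L)/(14 + s)
1/(y(-2, -10/11 - 13/O) + c(6)) = 1/((-3 - 2)/(14 + (-10/11 - 13/(-1))) + 2*6**2) = 1/(-5/(14 + (-10*1/11 - 13*(-1))) + 2*36) = 1/(-5/(14 + (-10/11 + 13)) + 72) = 1/(-5/(14 + 133/11) + 72) = 1/(-5/(287/11) + 72) = 1/((11/287)*(-5) + 72) = 1/(-55/287 + 72) = 1/(20609/287) = 287/20609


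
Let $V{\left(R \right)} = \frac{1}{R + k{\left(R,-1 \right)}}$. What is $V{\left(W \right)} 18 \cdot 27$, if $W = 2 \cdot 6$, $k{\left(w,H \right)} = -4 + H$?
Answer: $\frac{486}{7} \approx 69.429$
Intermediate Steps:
$W = 12$
$V{\left(R \right)} = \frac{1}{-5 + R}$ ($V{\left(R \right)} = \frac{1}{R - 5} = \frac{1}{-5 + R}$)
$V{\left(W \right)} 18 \cdot 27 = \frac{1}{-5 + 12} \cdot 18 \cdot 27 = \frac{1}{7} \cdot 18 \cdot 27 = \frac{18}{7} \cdot 27 = \frac{486}{7}$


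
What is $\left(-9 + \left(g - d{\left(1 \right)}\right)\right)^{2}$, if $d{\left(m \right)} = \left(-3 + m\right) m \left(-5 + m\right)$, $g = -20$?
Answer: $1369$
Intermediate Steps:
$d{\left(m \right)} = m \left(-5 + m\right) \left(-3 + m\right)$ ($d{\left(m \right)} = m \left(-3 + m\right) \left(-5 + m\right) = m \left(-5 + m\right) \left(-3 + m\right)$)
$\left(-9 + \left(g - d{\left(1 \right)}\right)\right)^{2} = \left(-9 - \left(20 + 1 \left(15 + 1^{2} - 8\right)\right)\right)^{2} = \left(-9 - \left(20 + 1 \left(15 + 1 - 8\right)\right)\right)^{2} = \left(-9 - \left(20 + 1 \cdot 8\right)\right)^{2} = \left(-9 - 28\right)^{2} = \left(-37\right)^{2} = 1369$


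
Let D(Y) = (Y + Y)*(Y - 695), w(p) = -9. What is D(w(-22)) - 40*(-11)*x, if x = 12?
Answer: 17952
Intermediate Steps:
D(Y) = 2*Y*(-695 + Y) (D(Y) = (2*Y)*(-695 + Y) = 2*Y*(-695 + Y))
D(w(-22)) - 40*(-11)*x = 2*(-9)*(-695 - 9) - 40*(-11)*12 = 2*(-9)*(-704) - (-440)*12 = 12672 - 1*(-5280) = 12672 + 5280 = 17952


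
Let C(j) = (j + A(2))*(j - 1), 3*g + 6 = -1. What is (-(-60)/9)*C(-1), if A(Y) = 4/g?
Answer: 760/21 ≈ 36.190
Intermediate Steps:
g = -7/3 (g = -2 + (⅓)*(-1) = -2 - ⅓ = -7/3 ≈ -2.3333)
A(Y) = -12/7 (A(Y) = 4/(-7/3) = 4*(-3/7) = -12/7)
C(j) = (-1 + j)*(-12/7 + j) (C(j) = (j - 12/7)*(j - 1) = (-12/7 + j)*(-1 + j) = (-1 + j)*(-12/7 + j))
(-(-60)/9)*C(-1) = (-(-60)/9)*(12/7 + (-1)² - 19/7*(-1)) = (-(-60)/9)*(12/7 + 1 + 19/7) = -10*(-⅔)*(38/7) = (20/3)*(38/7) = 760/21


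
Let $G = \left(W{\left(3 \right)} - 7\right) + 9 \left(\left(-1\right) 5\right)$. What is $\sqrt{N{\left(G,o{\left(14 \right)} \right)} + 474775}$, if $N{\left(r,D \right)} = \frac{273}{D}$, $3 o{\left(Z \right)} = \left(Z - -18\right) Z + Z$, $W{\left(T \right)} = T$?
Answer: $\frac{\sqrt{229791958}}{22} \approx 689.04$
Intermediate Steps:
$G = -49$ ($G = \left(3 - 7\right) + 9 \left(\left(-1\right) 5\right) = \left(3 - 7\right) + 9 \left(-5\right) = -4 - 45 = -49$)
$o{\left(Z \right)} = \frac{Z}{3} + \frac{Z \left(18 + Z\right)}{3}$ ($o{\left(Z \right)} = \frac{\left(Z - -18\right) Z + Z}{3} = \frac{\left(Z + 18\right) Z + Z}{3} = \frac{\left(18 + Z\right) Z + Z}{3} = \frac{Z \left(18 + Z\right) + Z}{3} = \frac{Z + Z \left(18 + Z\right)}{3} = \frac{Z}{3} + \frac{Z \left(18 + Z\right)}{3}$)
$\sqrt{N{\left(G,o{\left(14 \right)} \right)} + 474775} = \sqrt{\frac{273}{\frac{1}{3} \cdot 14 \left(19 + 14\right)} + 474775} = \sqrt{\frac{273}{\frac{1}{3} \cdot 14 \cdot 33} + 474775} = \sqrt{\frac{273}{154} + 474775} = \sqrt{273 \cdot \frac{1}{154} + 474775} = \sqrt{\frac{39}{22} + 474775} = \sqrt{\frac{10445089}{22}} = \frac{\sqrt{229791958}}{22}$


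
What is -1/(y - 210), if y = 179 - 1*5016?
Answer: 1/5047 ≈ 0.00019814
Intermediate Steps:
y = -4837 (y = 179 - 5016 = -4837)
-1/(y - 210) = -1/(-4837 - 210) = -1/(-5047) = -1*(-1/5047) = 1/5047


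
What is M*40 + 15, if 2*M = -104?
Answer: -2065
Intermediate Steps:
M = -52 (M = (½)*(-104) = -52)
M*40 + 15 = -52*40 + 15 = -2080 + 15 = -2065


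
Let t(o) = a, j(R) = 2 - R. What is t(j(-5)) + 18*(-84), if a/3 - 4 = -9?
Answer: -1527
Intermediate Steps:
a = -15 (a = 12 + 3*(-9) = 12 - 27 = -15)
t(o) = -15
t(j(-5)) + 18*(-84) = -15 + 18*(-84) = -15 - 1512 = -1527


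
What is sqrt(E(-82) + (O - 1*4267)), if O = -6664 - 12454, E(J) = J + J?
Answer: I*sqrt(23549) ≈ 153.46*I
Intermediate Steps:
E(J) = 2*J
O = -19118
sqrt(E(-82) + (O - 1*4267)) = sqrt(2*(-82) + (-19118 - 1*4267)) = sqrt(-164 + (-19118 - 4267)) = sqrt(-164 - 23385) = sqrt(-23549) = I*sqrt(23549)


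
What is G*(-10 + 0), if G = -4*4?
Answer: 160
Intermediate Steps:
G = -16
G*(-10 + 0) = -16*(-10 + 0) = -16*(-10) = 160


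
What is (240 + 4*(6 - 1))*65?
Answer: 16900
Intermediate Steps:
(240 + 4*(6 - 1))*65 = (240 + 4*5)*65 = (240 + 20)*65 = 260*65 = 16900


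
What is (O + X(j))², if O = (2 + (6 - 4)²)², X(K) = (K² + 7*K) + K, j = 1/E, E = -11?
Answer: 18224361/14641 ≈ 1244.7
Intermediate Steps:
j = -1/11 (j = 1/(-11) = -1/11 ≈ -0.090909)
X(K) = K² + 8*K
O = 36 (O = (2 + 2²)² = (2 + 4)² = 6² = 36)
(O + X(j))² = (36 - (8 - 1/11)/11)² = (36 - 1/11*87/11)² = (36 - 87/121)² = (4269/121)² = 18224361/14641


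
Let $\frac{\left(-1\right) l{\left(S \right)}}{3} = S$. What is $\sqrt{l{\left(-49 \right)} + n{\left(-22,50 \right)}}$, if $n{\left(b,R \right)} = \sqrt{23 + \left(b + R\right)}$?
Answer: $\sqrt{147 + \sqrt{51}} \approx 12.415$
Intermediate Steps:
$l{\left(S \right)} = - 3 S$
$n{\left(b,R \right)} = \sqrt{23 + R + b}$ ($n{\left(b,R \right)} = \sqrt{23 + \left(R + b\right)} = \sqrt{23 + R + b}$)
$\sqrt{l{\left(-49 \right)} + n{\left(-22,50 \right)}} = \sqrt{\left(-3\right) \left(-49\right) + \sqrt{23 + 50 - 22}} = \sqrt{147 + \sqrt{51}}$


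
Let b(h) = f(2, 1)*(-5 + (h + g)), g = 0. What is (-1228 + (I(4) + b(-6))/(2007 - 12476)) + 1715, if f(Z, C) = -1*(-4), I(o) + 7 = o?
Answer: 5098450/10469 ≈ 487.00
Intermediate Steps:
I(o) = -7 + o
f(Z, C) = 4
b(h) = -20 + 4*h (b(h) = 4*(-5 + (h + 0)) = 4*(-5 + h) = -20 + 4*h)
(-1228 + (I(4) + b(-6))/(2007 - 12476)) + 1715 = (-1228 + ((-7 + 4) + (-20 + 4*(-6)))/(2007 - 12476)) + 1715 = (-1228 + (-3 + (-20 - 24))/(-10469)) + 1715 = (-1228 + (-3 - 44)*(-1/10469)) + 1715 = (-1228 - 47*(-1/10469)) + 1715 = (-1228 + 47/10469) + 1715 = -12855885/10469 + 1715 = 5098450/10469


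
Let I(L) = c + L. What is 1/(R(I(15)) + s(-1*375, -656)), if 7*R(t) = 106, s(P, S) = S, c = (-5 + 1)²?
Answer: -7/4486 ≈ -0.0015604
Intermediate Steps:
c = 16 (c = (-4)² = 16)
I(L) = 16 + L
R(t) = 106/7 (R(t) = (⅐)*106 = 106/7)
1/(R(I(15)) + s(-1*375, -656)) = 1/(106/7 - 656) = 1/(-4486/7) = -7/4486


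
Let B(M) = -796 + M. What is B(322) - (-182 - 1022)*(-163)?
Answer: -196726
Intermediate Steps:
B(322) - (-182 - 1022)*(-163) = (-796 + 322) - (-182 - 1022)*(-163) = -474 - (-1204)*(-163) = -474 - 1*196252 = -474 - 196252 = -196726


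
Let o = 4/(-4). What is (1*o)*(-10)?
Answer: 10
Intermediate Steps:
o = -1 (o = 4*(-¼) = -1)
(1*o)*(-10) = (1*(-1))*(-10) = -1*(-10) = 10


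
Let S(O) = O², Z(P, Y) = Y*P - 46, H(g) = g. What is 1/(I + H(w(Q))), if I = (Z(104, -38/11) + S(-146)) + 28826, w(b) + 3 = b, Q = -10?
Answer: 11/546961 ≈ 2.0111e-5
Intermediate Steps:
w(b) = -3 + b
Z(P, Y) = -46 + P*Y (Z(P, Y) = P*Y - 46 = -46 + P*Y)
I = 547104/11 (I = ((-46 + 104*(-38/11)) + (-146)²) + 28826 = ((-46 + 104*(-38*1/11)) + 21316) + 28826 = ((-46 + 104*(-38/11)) + 21316) + 28826 = ((-46 - 3952/11) + 21316) + 28826 = (-4458/11 + 21316) + 28826 = 230018/11 + 28826 = 547104/11 ≈ 49737.)
1/(I + H(w(Q))) = 1/(547104/11 + (-3 - 10)) = 1/(547104/11 - 13) = 1/(546961/11) = 11/546961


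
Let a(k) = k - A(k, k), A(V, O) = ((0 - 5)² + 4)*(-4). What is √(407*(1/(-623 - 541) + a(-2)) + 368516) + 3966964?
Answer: 3966964 + √140541211299/582 ≈ 3.9676e+6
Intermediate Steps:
A(V, O) = -116 (A(V, O) = ((-5)² + 4)*(-4) = (25 + 4)*(-4) = 29*(-4) = -116)
a(k) = 116 + k (a(k) = k - 1*(-116) = k + 116 = 116 + k)
√(407*(1/(-623 - 541) + a(-2)) + 368516) + 3966964 = √(407*(1/(-623 - 541) + (116 - 2)) + 368516) + 3966964 = √(407*(1/(-1164) + 114) + 368516) + 3966964 = √(407*(-1/1164 + 114) + 368516) + 3966964 = √(407*(132695/1164) + 368516) + 3966964 = √(54006865/1164 + 368516) + 3966964 = √(482959489/1164) + 3966964 = √140541211299/582 + 3966964 = 3966964 + √140541211299/582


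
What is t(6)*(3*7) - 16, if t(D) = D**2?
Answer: 740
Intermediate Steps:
t(6)*(3*7) - 16 = 6**2*(3*7) - 16 = 36*21 - 16 = 756 - 16 = 740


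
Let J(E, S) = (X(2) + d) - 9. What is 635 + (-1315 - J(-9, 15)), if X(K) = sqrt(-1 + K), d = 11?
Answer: -683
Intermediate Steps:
J(E, S) = 3 (J(E, S) = (sqrt(-1 + 2) + 11) - 9 = (sqrt(1) + 11) - 9 = (1 + 11) - 9 = 12 - 9 = 3)
635 + (-1315 - J(-9, 15)) = 635 + (-1315 - 1*3) = 635 + (-1315 - 3) = 635 - 1318 = -683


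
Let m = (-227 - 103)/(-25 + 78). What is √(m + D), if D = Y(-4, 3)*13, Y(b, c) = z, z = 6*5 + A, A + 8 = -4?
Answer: 2*√159954/53 ≈ 15.092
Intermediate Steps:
A = -12 (A = -8 - 4 = -12)
z = 18 (z = 6*5 - 12 = 30 - 12 = 18)
Y(b, c) = 18
m = -330/53 ≈ -6.2264
D = 234 (D = 18*13 = 234)
√(m + D) = √(-330/53 + 234) = √(12072/53) = 2*√159954/53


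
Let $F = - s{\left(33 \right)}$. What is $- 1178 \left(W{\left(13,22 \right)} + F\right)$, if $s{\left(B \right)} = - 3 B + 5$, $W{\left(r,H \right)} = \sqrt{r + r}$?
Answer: $-110732 - 1178 \sqrt{26} \approx -1.1674 \cdot 10^{5}$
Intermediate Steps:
$W{\left(r,H \right)} = \sqrt{2} \sqrt{r}$ ($W{\left(r,H \right)} = \sqrt{2 r} = \sqrt{2} \sqrt{r}$)
$s{\left(B \right)} = 5 - 3 B$
$F = 94$ ($F = - (5 - 99) = \left(-1\right) \left(-94\right) = 94$)
$- 1178 \left(W{\left(13,22 \right)} + F\right) = - 1178 \left(\sqrt{2} \sqrt{13} + 94\right) = - 1178 \left(\sqrt{26} + 94\right) = - 1178 \left(94 + \sqrt{26}\right) = -110732 - 1178 \sqrt{26}$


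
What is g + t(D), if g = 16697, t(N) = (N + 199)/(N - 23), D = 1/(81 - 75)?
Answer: 2286294/137 ≈ 16688.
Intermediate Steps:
D = ⅙ (D = 1/6 = ⅙ ≈ 0.16667)
t(N) = (199 + N)/(-23 + N)
g + t(D) = 16697 + (199 + ⅙)/(-23 + ⅙) = 16697 + (1195/6)/(-137/6) = 16697 - 6/137*1195/6 = 16697 - 1195/137 = 2286294/137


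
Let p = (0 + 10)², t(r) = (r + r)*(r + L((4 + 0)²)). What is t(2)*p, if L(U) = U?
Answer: 7200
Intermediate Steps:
t(r) = 2*r*(16 + r) (t(r) = (r + r)*(r + (4 + 0)²) = (2*r)*(r + 4²) = (2*r)*(r + 16) = (2*r)*(16 + r) = 2*r*(16 + r))
p = 100 (p = 10² = 100)
t(2)*p = (2*2*(16 + 2))*100 = (2*2*18)*100 = 72*100 = 7200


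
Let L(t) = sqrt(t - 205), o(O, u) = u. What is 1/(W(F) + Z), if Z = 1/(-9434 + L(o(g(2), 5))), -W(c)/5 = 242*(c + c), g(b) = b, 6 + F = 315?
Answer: -66552835775114/49766879542969303441 + 10*I*sqrt(2)/49766879542969303441 ≈ -1.3373e-6 + 2.8417e-19*I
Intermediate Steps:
F = 309 (F = -6 + 315 = 309)
W(c) = -2420*c (W(c) = -1210*(c + c) = -1210*2*c = -2420*c)
L(t) = sqrt(-205 + t)
Z = 1/(-9434 + 10*I*sqrt(2)) (Z = 1/(-9434 + sqrt(-205 + 5)) = 1/(-9434 + sqrt(-200)) = 1/(-9434 + 10*I*sqrt(2)) ≈ -0.000106 - 1.589e-7*I)
1/(W(F) + Z) = 1/(-2420*309 + (-4717/44500278 - 5*I*sqrt(2)/44500278)) = 1/(-747780 + (-4717/44500278 - 5*I*sqrt(2)/44500278)) = 1/(-33276417887557/44500278 - 5*I*sqrt(2)/44500278)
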